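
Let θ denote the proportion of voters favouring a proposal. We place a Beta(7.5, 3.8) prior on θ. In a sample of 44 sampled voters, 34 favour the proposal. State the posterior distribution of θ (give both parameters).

Posterior: Beta(41.5, 13.8)

Observing 34 successes and 10 failures updates Beta(7.5, 3.8) by adding the success and failure counts to the two shape parameters: α = 7.5+34 = 41.5, β = 3.8+10 = 13.8.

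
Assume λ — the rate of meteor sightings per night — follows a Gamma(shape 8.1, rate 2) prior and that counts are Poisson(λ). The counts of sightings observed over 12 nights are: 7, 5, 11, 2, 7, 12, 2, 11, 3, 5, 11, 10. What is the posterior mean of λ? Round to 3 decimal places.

The Poisson likelihood adds the total count to the shape and the number of exposure periods to the rate. Here ∑xᵢ = 86 and n = 12, so shape 8.1→94.1 and rate 2→14.
Posterior mean = shape/rate = 94.1/14 = 6.721.

Posterior mean ≈ 6.721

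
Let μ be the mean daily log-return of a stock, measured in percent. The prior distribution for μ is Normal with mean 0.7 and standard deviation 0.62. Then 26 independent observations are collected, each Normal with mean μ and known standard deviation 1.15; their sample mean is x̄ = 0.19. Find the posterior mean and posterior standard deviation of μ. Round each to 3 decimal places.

Posterior mean ≈ 0.250; posterior SD ≈ 0.212

Prior precision 1/τ₀² = 1/0.62² = 2.60146; data precision n/σ² = 26/1.15² = 19.6597.
Posterior precision = 2.60146 + 19.6597 = 22.2612, giving posterior SD = 1/√22.2612 = 0.212.
Posterior mean = (2.60146·0.7 + 19.6597·0.19) / 22.2612 = 0.250.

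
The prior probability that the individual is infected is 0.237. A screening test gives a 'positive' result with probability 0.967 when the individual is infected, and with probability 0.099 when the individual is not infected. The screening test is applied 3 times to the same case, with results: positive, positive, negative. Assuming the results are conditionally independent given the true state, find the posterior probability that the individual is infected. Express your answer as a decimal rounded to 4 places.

With H the event that the individual is infected, the joint likelihood of the observed sequence is P(data|H) = 0.967·0.967·0.033 = 0.030858 and P(data|¬H) = 0.099·0.099·0.901 = 0.0088307.
Bayes: P(H|data) = 0.237·0.030858 / (0.237·0.030858 + 0.763·0.0088307) = 0.0073133/0.014051 = 0.5205.

Posterior P(H) ≈ 0.5205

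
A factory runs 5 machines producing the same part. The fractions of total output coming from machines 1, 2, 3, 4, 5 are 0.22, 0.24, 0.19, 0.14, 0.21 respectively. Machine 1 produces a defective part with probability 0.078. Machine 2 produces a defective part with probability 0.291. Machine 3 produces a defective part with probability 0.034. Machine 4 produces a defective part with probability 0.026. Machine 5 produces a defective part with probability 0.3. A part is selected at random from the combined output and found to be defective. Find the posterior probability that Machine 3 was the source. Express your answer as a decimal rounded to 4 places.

Posterior probability ≈ 0.0403

Tabulate prior·likelihood by source: [1] prior 0.22, lik 0.078, product 0.01716; [2] prior 0.24, lik 0.291, product 0.06984; [3] prior 0.19, lik 0.034, product 0.006460; [4] prior 0.14, lik 0.026, product 0.003640; [5] prior 0.21, lik 0.3, product 0.06300.
Normalizing constant = 0.16010; the posterior for Machine 3 is its product over the sum, 0.006460/0.16010 = 0.0403.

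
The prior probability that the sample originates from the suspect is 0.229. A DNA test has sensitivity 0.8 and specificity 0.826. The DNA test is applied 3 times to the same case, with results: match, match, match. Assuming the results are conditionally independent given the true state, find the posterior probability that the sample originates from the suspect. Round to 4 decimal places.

Posterior P(H) ≈ 0.9665

With H the event that the sample originates from the suspect, the joint likelihood of the observed sequence is P(data|H) = 0.8·0.8·0.8 = 0.51200 and P(data|¬H) = 0.174·0.174·0.174 = 0.0052680.
Bayes: P(H|data) = 0.229·0.51200 / (0.229·0.51200 + 0.771·0.0052680) = 0.11725/0.12131 = 0.9665.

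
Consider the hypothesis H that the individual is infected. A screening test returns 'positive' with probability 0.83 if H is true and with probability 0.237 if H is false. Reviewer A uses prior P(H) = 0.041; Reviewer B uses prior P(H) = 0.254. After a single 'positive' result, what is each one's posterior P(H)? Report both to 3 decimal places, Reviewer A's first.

The likelihood ratio for a 'positive' result is 0.83/0.237 = 3.5021.
Reviewer A: prior odds 0.041/0.959 = 0.042753; posterior odds 0.14973; posterior probability 0.130.
Reviewer B: prior odds 0.254/0.746 = 0.34048; posterior odds 1.1924; posterior probability 0.544.

Reviewer A: 0.130; Reviewer B: 0.544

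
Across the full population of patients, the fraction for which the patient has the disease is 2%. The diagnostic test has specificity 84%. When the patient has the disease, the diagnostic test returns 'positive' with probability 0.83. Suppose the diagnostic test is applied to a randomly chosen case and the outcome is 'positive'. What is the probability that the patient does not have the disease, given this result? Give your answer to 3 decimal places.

P(¬H | E) ≈ 0.904

Write H for 'the patient has the disease'. Prior odds H:¬H = 0.02/0.98 = 0.020408. For the 'positive' outcome, the likelihood ratio is 0.83/0.16 = 5.1875.
Posterior odds = 0.020408 × 5.1875 = 0.10587, so P(H|E) = 0.10587/(1+0.10587) = 0.096. Then P(¬H|E) = 1 − 0.096 = 0.904.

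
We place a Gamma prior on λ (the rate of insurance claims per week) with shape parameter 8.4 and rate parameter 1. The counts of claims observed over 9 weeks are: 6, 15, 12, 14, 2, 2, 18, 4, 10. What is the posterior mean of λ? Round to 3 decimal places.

Posterior mean ≈ 9.140

The Poisson likelihood adds the total count to the shape and the number of exposure periods to the rate. Here ∑xᵢ = 83 and n = 9, so shape 8.4→91.4 and rate 1→10.
E[λ | data] = 91.4/10 = 9.140.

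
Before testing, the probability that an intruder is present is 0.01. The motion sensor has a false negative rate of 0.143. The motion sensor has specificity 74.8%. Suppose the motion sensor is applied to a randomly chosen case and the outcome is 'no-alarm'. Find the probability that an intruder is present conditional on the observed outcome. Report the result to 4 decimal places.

Write H for 'an intruder is present'. Prior odds H:¬H = 0.01/0.99 = 0.010101. For the 'no-alarm' outcome, the likelihood ratio is 0.143/0.748 = 0.19118.
Posterior odds = 0.010101 × 0.19118 = 0.0019311, so P(H|E) = 0.0019311/(1+0.0019311) = 0.0019.

P(H | E) ≈ 0.0019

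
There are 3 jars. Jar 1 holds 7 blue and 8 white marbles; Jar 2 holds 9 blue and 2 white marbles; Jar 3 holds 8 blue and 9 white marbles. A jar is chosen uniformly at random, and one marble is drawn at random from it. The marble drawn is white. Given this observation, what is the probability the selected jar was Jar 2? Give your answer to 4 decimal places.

Posterior probability ≈ 0.1461

P(white|Jar 1) = 0.5333; P(white|Jar 2) = 0.1818; P(white|Jar 3) = 0.5294.
Prior × likelihood for each source: 0.333333·0.5333=0.1778, 0.333333·0.1818=0.06061, 0.333333·0.5294=0.1765. Summing gives P(white) = 0.41485.
P(Jar 2 | white) = 0.06061 / 0.41485 = 0.1461.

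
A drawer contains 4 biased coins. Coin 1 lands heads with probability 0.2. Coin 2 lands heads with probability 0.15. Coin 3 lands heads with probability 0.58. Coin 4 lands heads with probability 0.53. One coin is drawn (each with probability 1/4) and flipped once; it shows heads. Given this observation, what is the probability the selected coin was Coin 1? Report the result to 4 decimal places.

Posterior probability ≈ 0.1370

Tabulate prior·likelihood by source: [1] prior 0.25, lik 0.2, product 0.05000; [2] prior 0.25, lik 0.15, product 0.03750; [3] prior 0.25, lik 0.58, product 0.1450; [4] prior 0.25, lik 0.53, product 0.1325.
Normalizing constant = 0.36500; the posterior for Coin 1 is its product over the sum, 0.05000/0.36500 = 0.1370.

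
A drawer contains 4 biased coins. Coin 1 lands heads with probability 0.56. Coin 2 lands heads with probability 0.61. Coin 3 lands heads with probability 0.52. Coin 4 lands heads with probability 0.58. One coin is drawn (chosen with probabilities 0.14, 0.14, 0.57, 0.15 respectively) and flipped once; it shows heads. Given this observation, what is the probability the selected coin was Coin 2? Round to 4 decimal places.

Posterior probability ≈ 0.1561

P(heads|C1) = 0.56; P(heads|C2) = 0.61; P(heads|C3) = 0.52; P(heads|C4) = 0.58.
Prior × likelihood for each source: 0.14·0.56=0.07840, 0.14·0.61=0.08540, 0.57·0.52=0.2964, 0.15·0.58=0.08700. Summing gives P(heads) = 0.54720.
P(Coin 2 | heads) = 0.08540 / 0.54720 = 0.1561.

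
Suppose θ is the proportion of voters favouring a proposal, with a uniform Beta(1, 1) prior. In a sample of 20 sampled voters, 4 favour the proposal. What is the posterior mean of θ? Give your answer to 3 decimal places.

Posterior mean ≈ 0.227

The binomial likelihood is conjugate to the Beta prior: with 4 successes and 16 failures, the posterior is Beta(1+4, 1+16) = Beta(5, 17).
E[θ | data] = 5/(5+17) = 0.227.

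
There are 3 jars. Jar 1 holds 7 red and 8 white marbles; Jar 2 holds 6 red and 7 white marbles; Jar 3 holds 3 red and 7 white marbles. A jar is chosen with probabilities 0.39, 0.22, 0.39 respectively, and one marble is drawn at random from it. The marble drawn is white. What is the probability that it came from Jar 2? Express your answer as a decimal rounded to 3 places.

Tabulate prior·likelihood by source: [1] prior 0.39, lik 0.5333, product 0.2080; [2] prior 0.22, lik 0.5385, product 0.1185; [3] prior 0.39, lik 0.7, product 0.2730.
Normalizing constant = 0.59946; the posterior for Jar 2 is its product over the sum, 0.1185/0.59946 = 0.198.

Posterior probability ≈ 0.198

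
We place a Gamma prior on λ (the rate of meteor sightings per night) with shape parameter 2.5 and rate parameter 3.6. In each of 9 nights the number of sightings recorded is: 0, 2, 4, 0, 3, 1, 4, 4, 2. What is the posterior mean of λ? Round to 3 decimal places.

The Poisson likelihood adds the total count to the shape and the number of exposure periods to the rate. Here ∑xᵢ = 20 and n = 9, so shape 2.5→22.5 and rate 3.6→12.6.
E[λ | data] = 22.5/12.6 = 1.786.

Posterior mean ≈ 1.786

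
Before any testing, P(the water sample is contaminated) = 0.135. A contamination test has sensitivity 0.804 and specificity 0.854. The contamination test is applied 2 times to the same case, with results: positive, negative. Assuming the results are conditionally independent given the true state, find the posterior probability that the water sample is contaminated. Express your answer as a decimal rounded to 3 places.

Let H be the event that the water sample is contaminated; start with P(H) = 0.135. P('positive'|H) = 0.804, P('positive'|¬H) = 0.146.
Update on result 1 ('positive'): P(H) ← 0.804·0.1350 / (0.804·0.1350 + 0.146·0.8650) = 0.10854/0.23483 = 0.4622.
Update on result 2 ('negative'): P(H) ← 0.196·0.4622 / (0.196·0.4622 + 0.854·0.5378) = 0.090593/0.54987 = 0.1648.

Posterior P(H) ≈ 0.165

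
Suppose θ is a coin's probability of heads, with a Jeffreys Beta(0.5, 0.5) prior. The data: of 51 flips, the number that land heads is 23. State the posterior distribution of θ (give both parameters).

Posterior: Beta(23.5, 28.5)

Observing 23 successes and 28 failures updates Beta(0.5, 0.5) by adding the success and failure counts to the two shape parameters: α = 0.5+23 = 23.5, β = 0.5+28 = 28.5.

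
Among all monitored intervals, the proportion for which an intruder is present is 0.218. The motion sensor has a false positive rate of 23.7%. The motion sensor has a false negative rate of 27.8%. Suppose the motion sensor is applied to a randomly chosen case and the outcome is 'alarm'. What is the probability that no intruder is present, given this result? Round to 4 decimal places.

Let H be the event that an intruder is present. P(H) = 0.218, so P(¬H) = 0.782. With E the 'alarm' result, P(E|H) = 0.722 and P(E|¬H) = 0.237.
P(E) = 0.722·0.218 + 0.237·0.782 = 0.15740 + 0.18533 = 0.34273.
By Bayes' theorem, P(H|E) = 0.15740 / 0.34273 = 0.4592. Hence P(¬H|E) = 1 − 0.4592 = 0.5408.

P(¬H | E) ≈ 0.5408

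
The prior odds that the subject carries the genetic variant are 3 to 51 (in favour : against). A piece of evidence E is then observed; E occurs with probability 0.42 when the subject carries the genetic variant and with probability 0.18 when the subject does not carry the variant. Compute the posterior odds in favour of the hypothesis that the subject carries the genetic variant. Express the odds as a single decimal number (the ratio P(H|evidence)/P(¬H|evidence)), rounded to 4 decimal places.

Prior odds = 3/51 = 0.058824. In log-odds, ln(0.058824) = -2.8332.
Add log likelihood ratio: ln(2.3333) = 0.84730.
Posterior log-odds = -1.9859, so posterior odds = exp(-1.9859) = 0.13725.

Posterior odds ≈ 0.1373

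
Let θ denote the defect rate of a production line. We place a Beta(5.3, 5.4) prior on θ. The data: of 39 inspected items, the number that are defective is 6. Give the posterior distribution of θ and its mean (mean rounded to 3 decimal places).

Posterior: Beta(11.3, 38.4); mean ≈ 0.227

The binomial likelihood is conjugate to the Beta prior: with 6 successes and 33 failures, the posterior is Beta(5.3+6, 5.4+33) = Beta(11.3, 38.4).
E[θ | data] = 11.3/(11.3+38.4) = 0.227.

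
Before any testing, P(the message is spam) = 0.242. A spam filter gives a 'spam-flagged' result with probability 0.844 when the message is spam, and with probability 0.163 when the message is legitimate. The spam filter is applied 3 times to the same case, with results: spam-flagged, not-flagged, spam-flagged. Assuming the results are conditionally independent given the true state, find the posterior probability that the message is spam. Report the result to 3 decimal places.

Posterior P(H) ≈ 0.615

Let H be the event that the message is spam; start with P(H) = 0.242. P('spam-flagged'|H) = 0.844, P('spam-flagged'|¬H) = 0.163.
Update on result 1 ('spam-flagged'): P(H) ← 0.844·0.2420 / (0.844·0.2420 + 0.163·0.7580) = 0.20425/0.32780 = 0.6231.
Update on result 2 ('not-flagged'): P(H) ← 0.156·0.6231 / (0.156·0.6231 + 0.837·0.3769) = 0.097201/0.41268 = 0.2355.
Update on result 3 ('spam-flagged'): P(H) ← 0.844·0.2355 / (0.844·0.2355 + 0.163·0.7645) = 0.19879/0.32340 = 0.6147.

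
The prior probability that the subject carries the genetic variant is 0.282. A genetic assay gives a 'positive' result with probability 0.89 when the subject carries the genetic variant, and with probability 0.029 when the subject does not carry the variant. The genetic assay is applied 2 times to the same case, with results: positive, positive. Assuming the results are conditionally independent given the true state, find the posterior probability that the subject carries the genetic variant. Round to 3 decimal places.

Posterior P(H) ≈ 0.997

With H the event that the subject carries the genetic variant, the joint likelihood of the observed sequence is P(data|H) = 0.89·0.89 = 0.79210 and P(data|¬H) = 0.029·0.029 = 0.00084100.
Bayes: P(H|data) = 0.282·0.79210 / (0.282·0.79210 + 0.718·0.00084100) = 0.22337/0.22398 = 0.9973.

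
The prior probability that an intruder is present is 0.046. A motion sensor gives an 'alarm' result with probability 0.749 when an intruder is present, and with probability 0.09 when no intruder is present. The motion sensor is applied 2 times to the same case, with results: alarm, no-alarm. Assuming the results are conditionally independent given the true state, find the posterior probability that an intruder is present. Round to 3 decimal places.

With H the event that an intruder is present, the joint likelihood of the observed sequence is P(data|H) = 0.749·0.251 = 0.18800 and P(data|¬H) = 0.09·0.91 = 0.081900.
Bayes: P(H|data) = 0.046·0.18800 / (0.046·0.18800 + 0.954·0.081900) = 0.0086480/0.086781 = 0.0997.

Posterior P(H) ≈ 0.100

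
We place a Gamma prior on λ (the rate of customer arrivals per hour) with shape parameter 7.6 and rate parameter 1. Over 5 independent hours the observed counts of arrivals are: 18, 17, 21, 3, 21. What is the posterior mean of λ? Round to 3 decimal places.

Posterior mean ≈ 14.600

Total count ∑xᵢ = 80 over n = 5 hours.
Gamma is conjugate to the Poisson likelihood: posterior is Gamma(shape = 7.6+80 = 87.6, rate = 1+5 = 6).
E[λ | data] = 87.6/6 = 14.600.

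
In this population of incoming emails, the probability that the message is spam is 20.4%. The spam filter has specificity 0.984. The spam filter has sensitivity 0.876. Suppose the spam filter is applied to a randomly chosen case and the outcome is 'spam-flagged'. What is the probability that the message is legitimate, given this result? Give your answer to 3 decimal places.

P(¬H | E) ≈ 0.067

Write H for 'the message is spam'. Prior odds H:¬H = 0.204/0.796 = 0.25628. For the 'spam-flagged' outcome, the likelihood ratio is 0.876/0.016 = 54.750.
Posterior odds = 0.25628 × 54.750 = 14.031, so P(H|E) = 14.031/(1+14.031) = 0.933. Then P(¬H|E) = 1 − 0.933 = 0.067.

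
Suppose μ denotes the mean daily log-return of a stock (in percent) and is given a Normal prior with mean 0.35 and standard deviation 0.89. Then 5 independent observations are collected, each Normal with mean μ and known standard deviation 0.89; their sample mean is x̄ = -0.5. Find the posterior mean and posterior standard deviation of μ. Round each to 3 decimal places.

Prior precision 1/τ₀² = 1/0.89² = 1.26247; data precision n/σ² = 5/0.89² = 6.31233.
Posterior precision = 1.26247 + 6.31233 = 7.57480, giving posterior SD = 1/√7.57480 = 0.363.
Posterior mean = (1.26247·0.35 + 6.31233·-0.5) / 7.57480 = -0.358.

Posterior mean ≈ -0.358; posterior SD ≈ 0.363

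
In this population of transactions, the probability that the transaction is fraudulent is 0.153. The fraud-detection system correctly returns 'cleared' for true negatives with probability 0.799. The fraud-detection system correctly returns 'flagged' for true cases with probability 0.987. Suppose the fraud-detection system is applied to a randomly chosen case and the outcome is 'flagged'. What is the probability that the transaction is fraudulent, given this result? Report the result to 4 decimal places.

Let H be the event that the transaction is fraudulent. P(H) = 0.153, so P(¬H) = 0.847. With E the 'flagged' result, P(E|H) = 0.987 and P(E|¬H) = 0.201.
P(E) = 0.987·0.153 + 0.201·0.847 = 0.15101 + 0.17025 = 0.32126.
By Bayes' theorem, P(H|E) = 0.15101 / 0.32126 = 0.4701.

P(H | E) ≈ 0.4701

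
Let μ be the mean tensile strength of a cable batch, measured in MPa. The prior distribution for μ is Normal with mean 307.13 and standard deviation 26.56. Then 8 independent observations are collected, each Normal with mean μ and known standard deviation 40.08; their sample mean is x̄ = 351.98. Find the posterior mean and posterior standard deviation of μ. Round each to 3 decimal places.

Posterior mean ≈ 342.042; posterior SD ≈ 12.502

Prior precision 1/τ₀² = 1/26.56² = 0.00141757; data precision n/σ² = 8/40.08² = 0.00498006.
Posterior precision = 0.00141757 + 0.00498006 = 0.00639763, giving posterior SD = 1/√0.00639763 = 12.502.
Posterior mean = (0.00141757·307.13 + 0.00498006·351.98) / 0.00639763 = 342.042.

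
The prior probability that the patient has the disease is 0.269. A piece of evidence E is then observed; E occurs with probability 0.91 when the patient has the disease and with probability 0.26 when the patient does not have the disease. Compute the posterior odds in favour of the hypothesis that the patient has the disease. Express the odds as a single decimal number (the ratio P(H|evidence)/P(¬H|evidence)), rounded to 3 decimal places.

Posterior odds ≈ 1.288

Prior odds = 0.269/(1−0.269) = 0.36799.
Likelihood ratio for E = 0.91/0.26 = 3.5000.
Posterior odds = prior odds × LR = 1.2880.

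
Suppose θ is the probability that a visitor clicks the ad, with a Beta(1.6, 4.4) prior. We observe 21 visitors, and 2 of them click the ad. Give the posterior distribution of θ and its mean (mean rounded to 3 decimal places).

Observing 2 successes and 19 failures updates Beta(1.6, 4.4) by adding the success and failure counts to the two shape parameters: α = 1.6+2 = 3.6, β = 4.4+19 = 23.4.
E[θ | data] = 3.6/(3.6+23.4) = 0.133.

Posterior: Beta(3.6, 23.4); mean ≈ 0.133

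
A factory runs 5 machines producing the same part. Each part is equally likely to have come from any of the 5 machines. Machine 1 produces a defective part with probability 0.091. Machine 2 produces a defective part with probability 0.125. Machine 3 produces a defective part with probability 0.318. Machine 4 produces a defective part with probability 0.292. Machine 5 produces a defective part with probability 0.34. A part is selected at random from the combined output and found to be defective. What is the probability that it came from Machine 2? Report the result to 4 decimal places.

P(defective|M1) = 0.091; P(defective|M2) = 0.125; P(defective|M3) = 0.318; P(defective|M4) = 0.292; P(defective|M5) = 0.34.
Prior × likelihood for each source: 0.2·0.091=0.01820, 0.2·0.125=0.02500, 0.2·0.318=0.06360, 0.2·0.292=0.05840, 0.2·0.34=0.06800. Summing gives P(defective) = 0.23320.
P(Machine 2 | defective) = 0.02500 / 0.23320 = 0.1072.

Posterior probability ≈ 0.1072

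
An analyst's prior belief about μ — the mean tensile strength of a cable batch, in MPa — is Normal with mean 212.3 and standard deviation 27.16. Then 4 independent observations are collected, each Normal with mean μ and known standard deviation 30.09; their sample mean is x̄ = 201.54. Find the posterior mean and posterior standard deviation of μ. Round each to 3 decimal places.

Posterior mean ≈ 204.066; posterior SD ≈ 13.161

Prior precision 1/τ₀² = 1/27.16² = 0.00135563; data precision n/σ² = 4/30.09² = 0.00441790.
Posterior precision = 0.00135563 + 0.00441790 = 0.00577353, giving posterior SD = 1/√0.00577353 = 13.161.
Posterior mean = (0.00135563·212.3 + 0.00441790·201.54) / 0.00577353 = 204.066.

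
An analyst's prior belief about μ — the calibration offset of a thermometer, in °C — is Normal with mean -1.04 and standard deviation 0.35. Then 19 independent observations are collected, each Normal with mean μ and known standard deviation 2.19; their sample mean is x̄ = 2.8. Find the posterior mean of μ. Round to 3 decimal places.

Prior precision 1/τ₀² = 1/0.35² = 8.16327; data precision n/σ² = 19/2.19² = 3.96155.
Posterior precision = 8.16327 + 3.96155 = 12.1248.
Posterior mean = (8.16327·-1.04 + 3.96155·2.8) / 12.1248 = 0.215.

Posterior mean ≈ 0.215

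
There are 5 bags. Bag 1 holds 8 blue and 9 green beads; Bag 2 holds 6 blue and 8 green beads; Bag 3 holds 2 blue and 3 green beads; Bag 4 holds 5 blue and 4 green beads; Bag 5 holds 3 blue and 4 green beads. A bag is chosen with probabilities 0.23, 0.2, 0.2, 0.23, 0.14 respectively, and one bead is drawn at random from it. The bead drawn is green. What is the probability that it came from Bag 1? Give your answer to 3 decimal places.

Tabulate prior·likelihood by source: [1] prior 0.23, lik 0.5294, product 0.1218; [2] prior 0.2, lik 0.5714, product 0.1143; [3] prior 0.2, lik 0.6, product 0.1200; [4] prior 0.23, lik 0.4444, product 0.1022; [5] prior 0.14, lik 0.5714, product 0.08000.
Normalizing constant = 0.53827; the posterior for Bag 1 is its product over the sum, 0.1218/0.53827 = 0.226.

Posterior probability ≈ 0.226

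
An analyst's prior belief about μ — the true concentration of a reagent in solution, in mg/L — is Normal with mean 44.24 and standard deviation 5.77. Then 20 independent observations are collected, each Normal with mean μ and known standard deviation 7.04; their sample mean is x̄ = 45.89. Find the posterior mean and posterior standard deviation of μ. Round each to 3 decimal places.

Posterior mean ≈ 45.776; posterior SD ≈ 1.519

With known σ, the Normal prior is conjugate. Weight on the data is w = (n/σ²)/(n/σ² + 1/τ₀²) = 0.403538/(0.403538+0.0300364) = 0.93072.
Posterior mean = w·x̄ + (1−w)·μ₀ = 0.93072·45.89 + 0.069276·44.24 = 45.776. Posterior variance = 1/(0.403538+0.0300364) = 2.30641, so SD = 1.519.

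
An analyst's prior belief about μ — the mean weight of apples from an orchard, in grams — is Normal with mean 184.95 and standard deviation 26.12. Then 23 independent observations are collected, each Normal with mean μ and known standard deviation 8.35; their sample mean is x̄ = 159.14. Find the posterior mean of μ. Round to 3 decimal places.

Prior precision 1/τ₀² = 1/26.12² = 0.00146573; data precision n/σ² = 23/8.35² = 0.329879.
Posterior precision = 0.00146573 + 0.329879 = 0.331345.
Posterior mean = (0.00146573·184.95 + 0.329879·159.14) / 0.331345 = 159.254.

Posterior mean ≈ 159.254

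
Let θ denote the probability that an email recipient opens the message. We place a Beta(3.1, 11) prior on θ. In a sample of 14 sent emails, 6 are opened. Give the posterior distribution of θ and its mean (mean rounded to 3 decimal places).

Posterior: Beta(9.1, 19); mean ≈ 0.324

Observing 6 successes and 8 failures updates Beta(3.1, 11) by adding the success and failure counts to the two shape parameters: α = 3.1+6 = 9.1, β = 11+8 = 19.
E[θ | data] = 9.1/(9.1+19) = 0.324.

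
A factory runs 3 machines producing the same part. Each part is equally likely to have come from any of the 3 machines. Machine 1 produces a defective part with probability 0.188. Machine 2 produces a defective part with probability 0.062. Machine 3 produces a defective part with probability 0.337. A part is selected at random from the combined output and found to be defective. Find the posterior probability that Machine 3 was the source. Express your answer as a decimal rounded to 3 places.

P(defective|M1) = 0.188; P(defective|M2) = 0.062; P(defective|M3) = 0.337.
Prior × likelihood for each source: 0.333333·0.188=0.06267, 0.333333·0.062=0.02067, 0.333333·0.337=0.1123. Summing gives P(defective) = 0.19567.
P(Machine 3 | defective) = 0.1123 / 0.19567 = 0.574.

Posterior probability ≈ 0.574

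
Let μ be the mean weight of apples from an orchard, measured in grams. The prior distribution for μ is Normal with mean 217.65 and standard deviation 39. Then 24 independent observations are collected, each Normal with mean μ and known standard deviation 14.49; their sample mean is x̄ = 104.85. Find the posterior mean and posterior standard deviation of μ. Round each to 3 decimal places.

Posterior mean ≈ 105.495; posterior SD ≈ 2.949

Prior precision 1/τ₀² = 1/39² = 0.00065746; data precision n/σ² = 24/14.49² = 0.114307.
Posterior precision = 0.00065746 + 0.114307 = 0.114965, giving posterior SD = 1/√0.114965 = 2.949.
Posterior mean = (0.00065746·217.65 + 0.114307·104.85) / 0.114965 = 105.495.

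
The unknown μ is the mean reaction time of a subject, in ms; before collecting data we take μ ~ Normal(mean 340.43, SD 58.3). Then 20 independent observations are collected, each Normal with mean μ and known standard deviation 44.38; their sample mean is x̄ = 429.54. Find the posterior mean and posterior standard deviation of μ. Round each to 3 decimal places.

With known σ, the Normal prior is conjugate. Weight on the data is w = (n/σ²)/(n/σ² + 1/τ₀²) = 0.0101544/(0.0101544+0.00029421) = 0.97184.
Posterior mean = w·x̄ + (1−w)·μ₀ = 0.97184·429.54 + 0.028158·340.43 = 427.031. Posterior variance = 1/(0.0101544+0.00029421) = 95.7062, so SD = 9.783.

Posterior mean ≈ 427.031; posterior SD ≈ 9.783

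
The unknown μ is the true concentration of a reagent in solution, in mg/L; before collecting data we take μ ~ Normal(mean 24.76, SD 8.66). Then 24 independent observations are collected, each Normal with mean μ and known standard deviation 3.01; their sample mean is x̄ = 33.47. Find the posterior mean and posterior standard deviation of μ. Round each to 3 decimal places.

Posterior mean ≈ 33.426; posterior SD ≈ 0.613

With known σ, the Normal prior is conjugate. Weight on the data is w = (n/σ²)/(n/σ² + 1/τ₀²) = 2.64898/(2.64898+0.0133341) = 0.99499.
Posterior mean = w·x̄ + (1−w)·μ₀ = 0.99499·33.47 + 0.0050085·24.76 = 33.426. Posterior variance = 1/(2.64898+0.0133341) = 0.375613, so SD = 0.613.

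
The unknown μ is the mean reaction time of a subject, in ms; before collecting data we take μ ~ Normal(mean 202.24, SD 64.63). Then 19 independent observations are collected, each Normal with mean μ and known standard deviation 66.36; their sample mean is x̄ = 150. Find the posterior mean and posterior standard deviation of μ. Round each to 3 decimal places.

Posterior mean ≈ 152.746; posterior SD ≈ 14.818

With known σ, the Normal prior is conjugate. Weight on the data is w = (n/σ²)/(n/σ² + 1/τ₀²) = 0.00431460/(0.00431460+0.00023940) = 0.94743.
Posterior mean = w·x̄ + (1−w)·μ₀ = 0.94743·150 + 0.052570·202.24 = 152.746. Posterior variance = 1/(0.00431460+0.00023940) = 219.587, so SD = 14.818.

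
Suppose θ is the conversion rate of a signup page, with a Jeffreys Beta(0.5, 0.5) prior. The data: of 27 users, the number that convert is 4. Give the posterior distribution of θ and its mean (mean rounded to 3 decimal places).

Posterior: Beta(4.5, 23.5); mean ≈ 0.161

Observing 4 successes and 23 failures updates Beta(0.5, 0.5) by adding the success and failure counts to the two shape parameters: α = 0.5+4 = 4.5, β = 0.5+23 = 23.5.
E[θ | data] = 4.5/(4.5+23.5) = 0.161.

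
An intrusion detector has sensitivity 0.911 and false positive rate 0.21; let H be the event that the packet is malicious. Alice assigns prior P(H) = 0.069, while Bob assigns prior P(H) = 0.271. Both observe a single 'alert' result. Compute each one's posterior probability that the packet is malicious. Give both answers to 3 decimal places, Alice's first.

Alice: 0.243; Bob: 0.617

The likelihood ratio for an 'alert' result is 0.911/0.21 = 4.3381.
Alice: prior odds 0.069/0.931 = 0.074114; posterior odds 0.32151; posterior probability 0.243.
Bob: prior odds 0.271/0.729 = 0.37174; posterior odds 1.6127; posterior probability 0.617.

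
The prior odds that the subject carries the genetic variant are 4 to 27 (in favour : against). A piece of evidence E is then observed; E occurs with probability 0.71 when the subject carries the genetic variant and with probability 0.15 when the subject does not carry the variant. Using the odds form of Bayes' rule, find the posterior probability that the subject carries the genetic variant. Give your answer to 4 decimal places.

Posterior probability ≈ 0.4122

Prior odds = 4/27 = 0.14815.
Likelihood ratio for E = 0.71/0.15 = 4.7333.
Posterior odds = prior odds × LR = 0.70123.
Posterior probability = odds/(1+odds) = 0.70123/1.7012 = 0.4122.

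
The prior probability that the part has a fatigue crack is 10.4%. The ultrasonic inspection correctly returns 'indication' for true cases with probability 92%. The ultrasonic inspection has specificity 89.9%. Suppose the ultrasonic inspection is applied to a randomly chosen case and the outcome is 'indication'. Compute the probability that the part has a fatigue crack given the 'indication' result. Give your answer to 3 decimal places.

Let H be the event that the part has a fatigue crack. P(H) = 0.104, so P(¬H) = 0.896. With E the 'indication' result, P(E|H) = 0.92 and P(E|¬H) = 0.101.
P(E) = 0.92·0.104 + 0.101·0.896 = 0.095680 + 0.090496 = 0.18618.
By Bayes' theorem, P(H|E) = 0.095680 / 0.18618 = 0.514.

P(H | E) ≈ 0.514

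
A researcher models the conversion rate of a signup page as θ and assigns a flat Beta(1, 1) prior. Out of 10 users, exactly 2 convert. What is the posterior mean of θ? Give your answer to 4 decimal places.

Observing 2 successes and 8 failures updates Beta(1, 1) by adding the success and failure counts to the two shape parameters: α = 1+2 = 3, β = 1+8 = 9.
E[θ | data] = 3/(3+9) = 0.2500.

Posterior mean ≈ 0.2500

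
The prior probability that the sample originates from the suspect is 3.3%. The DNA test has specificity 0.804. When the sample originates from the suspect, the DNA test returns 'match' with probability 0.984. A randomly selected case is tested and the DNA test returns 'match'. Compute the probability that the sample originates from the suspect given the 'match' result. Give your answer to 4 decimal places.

Write H for 'the sample originates from the suspect'. Prior odds H:¬H = 0.033/0.967 = 0.034126. For the 'match' outcome, the likelihood ratio is 0.984/0.196 = 5.0204.
Posterior odds = 0.034126 × 5.0204 = 0.17133, so P(H|E) = 0.17133/(1+0.17133) = 0.1463.

P(H | E) ≈ 0.1463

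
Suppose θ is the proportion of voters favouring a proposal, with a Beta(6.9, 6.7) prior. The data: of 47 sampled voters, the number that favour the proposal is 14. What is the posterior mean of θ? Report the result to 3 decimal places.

The binomial likelihood is conjugate to the Beta prior: with 14 successes and 33 failures, the posterior is Beta(6.9+14, 6.7+33) = Beta(20.9, 39.7).
Posterior mean = α/(α+β) = 20.9/60.6 = 0.345.

Posterior mean ≈ 0.345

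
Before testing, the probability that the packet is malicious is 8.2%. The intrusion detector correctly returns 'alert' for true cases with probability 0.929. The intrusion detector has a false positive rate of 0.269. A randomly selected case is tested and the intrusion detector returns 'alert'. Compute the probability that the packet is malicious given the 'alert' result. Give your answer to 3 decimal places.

Write H for 'the packet is malicious'. Prior odds H:¬H = 0.082/0.918 = 0.089325. For the 'alert' outcome, the likelihood ratio is 0.929/0.269 = 3.4535.
Posterior odds = 0.089325 × 3.4535 = 0.30849, so P(H|E) = 0.30849/(1+0.30849) = 0.236.

P(H | E) ≈ 0.236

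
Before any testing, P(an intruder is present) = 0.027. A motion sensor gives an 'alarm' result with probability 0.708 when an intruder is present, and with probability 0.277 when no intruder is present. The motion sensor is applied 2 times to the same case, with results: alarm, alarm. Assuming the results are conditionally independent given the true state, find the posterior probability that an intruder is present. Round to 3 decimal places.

Posterior P(H) ≈ 0.153

With H the event that an intruder is present, the joint likelihood of the observed sequence is P(data|H) = 0.708·0.708 = 0.50126 and P(data|¬H) = 0.277·0.277 = 0.076729.
Bayes: P(H|data) = 0.027·0.50126 / (0.027·0.50126 + 0.973·0.076729) = 0.013534/0.088191 = 0.1535.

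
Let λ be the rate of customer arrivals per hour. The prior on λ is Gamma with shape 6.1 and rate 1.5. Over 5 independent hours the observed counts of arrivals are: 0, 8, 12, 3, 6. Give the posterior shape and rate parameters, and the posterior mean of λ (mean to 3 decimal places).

The Poisson likelihood adds the total count to the shape and the number of exposure periods to the rate. Here ∑xᵢ = 29 and n = 5, so shape 6.1→35.1 and rate 1.5→6.5.
E[λ | data] = 35.1/6.5 = 5.400.

Posterior: Gamma(shape=35.1, rate=6.5); mean ≈ 5.400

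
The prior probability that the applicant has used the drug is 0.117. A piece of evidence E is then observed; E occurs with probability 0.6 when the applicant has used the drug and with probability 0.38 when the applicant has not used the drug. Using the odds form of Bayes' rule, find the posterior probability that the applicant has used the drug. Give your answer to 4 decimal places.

Prior odds = 0.117/(1−0.117) = 0.13250. In log-odds, ln(0.13250) = -2.0212.
Add log likelihood ratio: ln(1.5789) = 0.45676.
Posterior log-odds = -1.5644, so posterior odds = exp(-1.5644) = 0.20921. Converting, P(H|E) = 0.20921/1.2092 = 0.1730.

Posterior probability ≈ 0.1730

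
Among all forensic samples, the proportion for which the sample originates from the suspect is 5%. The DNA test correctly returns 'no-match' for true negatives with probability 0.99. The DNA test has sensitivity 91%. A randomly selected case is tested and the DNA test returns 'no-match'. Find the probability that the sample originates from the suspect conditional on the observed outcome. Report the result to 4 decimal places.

Let H be the event that the sample originates from the suspect. P(H) = 0.05, so P(¬H) = 0.95. With E the 'no-match' result, P(E|H) = 0.09 and P(E|¬H) = 0.99.
P(E) = 0.09·0.05 + 0.99·0.95 = 0.0045000 + 0.94050 = 0.94500.
By Bayes' theorem, P(H|E) = 0.0045000 / 0.94500 = 0.0048.

P(H | E) ≈ 0.0048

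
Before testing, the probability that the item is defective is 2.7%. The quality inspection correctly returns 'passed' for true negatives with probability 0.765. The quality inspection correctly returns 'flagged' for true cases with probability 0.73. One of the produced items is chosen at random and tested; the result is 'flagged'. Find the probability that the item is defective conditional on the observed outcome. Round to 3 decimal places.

P(H | E) ≈ 0.079

Let H be the event that the item is defective. P(H) = 0.027, so P(¬H) = 0.973. With E the 'flagged' result, P(E|H) = 0.73 and P(E|¬H) = 0.235.
P(E) = 0.73·0.027 + 0.235·0.973 = 0.019710 + 0.22865 = 0.24836.
By Bayes' theorem, P(H|E) = 0.019710 / 0.24836 = 0.079.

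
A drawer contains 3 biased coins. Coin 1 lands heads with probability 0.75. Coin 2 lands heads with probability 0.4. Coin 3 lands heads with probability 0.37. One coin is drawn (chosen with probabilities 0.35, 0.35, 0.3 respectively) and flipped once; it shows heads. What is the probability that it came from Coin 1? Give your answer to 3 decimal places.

Posterior probability ≈ 0.511

P(heads|C1) = 0.75; P(heads|C2) = 0.4; P(heads|C3) = 0.37.
Prior × likelihood for each source: 0.35·0.75=0.2625, 0.35·0.4=0.1400, 0.3·0.37=0.1110. Summing gives P(heads) = 0.51350.
P(Coin 1 | heads) = 0.2625 / 0.51350 = 0.511.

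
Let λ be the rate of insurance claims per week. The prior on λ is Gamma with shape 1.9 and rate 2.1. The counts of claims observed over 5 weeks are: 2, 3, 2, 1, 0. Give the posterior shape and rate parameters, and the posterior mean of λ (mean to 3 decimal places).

Total count ∑xᵢ = 8 over n = 5 weeks.
Gamma is conjugate to the Poisson likelihood: posterior is Gamma(shape = 1.9+8 = 9.9, rate = 2.1+5 = 7.1).
E[λ | data] = 9.9/7.1 = 1.394.

Posterior: Gamma(shape=9.9, rate=7.1); mean ≈ 1.394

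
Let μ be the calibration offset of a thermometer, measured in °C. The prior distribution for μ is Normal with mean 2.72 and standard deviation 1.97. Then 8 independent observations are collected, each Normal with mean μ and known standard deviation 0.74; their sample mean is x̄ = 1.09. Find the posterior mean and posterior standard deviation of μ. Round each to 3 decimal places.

Posterior mean ≈ 1.118; posterior SD ≈ 0.259

Prior precision 1/τ₀² = 1/1.97² = 0.257672; data precision n/σ² = 8/0.74² = 14.6092.
Posterior precision = 0.257672 + 14.6092 = 14.8669, giving posterior SD = 1/√14.8669 = 0.259.
Posterior mean = (0.257672·2.72 + 14.6092·1.09) / 14.8669 = 1.118.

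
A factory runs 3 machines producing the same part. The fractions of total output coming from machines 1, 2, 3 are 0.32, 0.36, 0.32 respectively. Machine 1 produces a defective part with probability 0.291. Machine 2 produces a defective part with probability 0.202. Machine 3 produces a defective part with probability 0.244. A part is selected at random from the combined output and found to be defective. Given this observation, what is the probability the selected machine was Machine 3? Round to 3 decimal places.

Posterior probability ≈ 0.320

Tabulate prior·likelihood by source: [1] prior 0.32, lik 0.291, product 0.09312; [2] prior 0.36, lik 0.202, product 0.07272; [3] prior 0.32, lik 0.244, product 0.07808.
Normalizing constant = 0.24392; the posterior for Machine 3 is its product over the sum, 0.07808/0.24392 = 0.320.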